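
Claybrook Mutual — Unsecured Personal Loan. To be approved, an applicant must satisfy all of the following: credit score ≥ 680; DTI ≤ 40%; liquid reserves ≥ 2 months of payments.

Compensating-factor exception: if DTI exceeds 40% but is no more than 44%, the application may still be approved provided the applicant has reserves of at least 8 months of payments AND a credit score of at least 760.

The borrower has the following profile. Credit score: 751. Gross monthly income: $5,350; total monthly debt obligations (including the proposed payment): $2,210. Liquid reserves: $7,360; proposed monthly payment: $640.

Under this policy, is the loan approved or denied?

Denied

Credit score 751 ≥ 680 (meets base)
DTI = 2,210/5,350 = 41.3% > 40% — standard DTI limit exceeded.
Liquid reserves cover 7,360/640 = 11.5 months — ≥ 2 required
DTI 41.3% is within the 40%–44% exception band; checking compensating factors.
Reserves 11.5 ≥ 8 months; credit score 751 < 760.
Compensating-factor requirement not fully met.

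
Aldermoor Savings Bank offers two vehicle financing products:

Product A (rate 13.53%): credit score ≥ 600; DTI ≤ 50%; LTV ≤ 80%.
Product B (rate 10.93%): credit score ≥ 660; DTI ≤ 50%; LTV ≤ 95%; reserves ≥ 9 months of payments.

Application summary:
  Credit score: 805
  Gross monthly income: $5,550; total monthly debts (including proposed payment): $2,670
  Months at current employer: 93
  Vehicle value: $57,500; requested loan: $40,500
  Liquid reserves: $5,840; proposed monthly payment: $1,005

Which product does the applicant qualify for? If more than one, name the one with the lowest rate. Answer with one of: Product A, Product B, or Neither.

Product A

DTI = 2,670/5,550 = 48.1%.
LTV = 40,500/57,500 = 70.4%.
Reserves = 5,840/1,005 = 5.8 months.
Product A: score 805 ≥ 600; DTI 48.1% ≤ 50%; LTV 70.4% ≤ 80% → qualifies.
Product B: score 805 ≥ 660; DTI 48.1% ≤ 50%; LTV 70.4% ≤ 95%; reserves 5.8 < 9 mo → does not qualify.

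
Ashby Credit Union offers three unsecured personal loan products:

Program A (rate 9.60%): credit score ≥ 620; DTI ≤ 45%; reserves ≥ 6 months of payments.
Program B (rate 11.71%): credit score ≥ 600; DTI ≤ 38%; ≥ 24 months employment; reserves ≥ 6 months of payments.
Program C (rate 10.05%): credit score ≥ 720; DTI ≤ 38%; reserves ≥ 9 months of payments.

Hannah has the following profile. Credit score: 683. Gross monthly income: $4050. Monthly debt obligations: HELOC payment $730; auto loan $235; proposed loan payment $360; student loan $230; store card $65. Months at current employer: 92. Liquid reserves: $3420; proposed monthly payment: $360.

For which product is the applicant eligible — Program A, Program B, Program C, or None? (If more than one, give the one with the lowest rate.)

Total debts = (730 + 235 + 360 + 230 + 65) = 1,620; DTI = 1,620/4,050 = 40%.
Reserves = 3,420/360 = 9.5 months.
Program A: score 683 ≥ 620; DTI 40% ≤ 45%; reserves 9.5 ≥ 6 mo → qualifies.
Program B: score 683 ≥ 600; DTI 40% > 38%; employment 92 ≥ 24 mo; reserves 9.5 ≥ 6 mo → does not qualify.
Program C: score 683 < 720; DTI 40% > 38%; reserves 9.5 ≥ 9 mo → does not qualify.

Program A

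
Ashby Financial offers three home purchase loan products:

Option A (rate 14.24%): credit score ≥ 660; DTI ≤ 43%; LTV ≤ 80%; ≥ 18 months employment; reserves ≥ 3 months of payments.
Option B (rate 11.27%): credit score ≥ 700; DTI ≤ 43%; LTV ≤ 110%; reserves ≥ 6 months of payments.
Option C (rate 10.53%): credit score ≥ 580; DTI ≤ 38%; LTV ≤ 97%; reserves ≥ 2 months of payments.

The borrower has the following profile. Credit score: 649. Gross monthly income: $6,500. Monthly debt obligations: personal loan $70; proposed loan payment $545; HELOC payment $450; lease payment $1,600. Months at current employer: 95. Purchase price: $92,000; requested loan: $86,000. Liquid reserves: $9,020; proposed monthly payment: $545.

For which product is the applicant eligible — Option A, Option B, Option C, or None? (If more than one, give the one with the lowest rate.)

None

Total debts = (70 + 545 + 450 + 1,600) = 2,665; DTI = 2,665/6,500 = 41%.
LTV = 86,000/92,000 = 93.5%.
Reserves = 9,020/545 = 16.6 months.
Option A: score 649 < 660; DTI 41% ≤ 43%; LTV 93.5% > 80%; employment 95 ≥ 18 mo; reserves 16.6 ≥ 3 mo → does not qualify.
Option B: score 649 < 700; DTI 41% ≤ 43%; LTV 93.5% ≤ 110%; reserves 16.6 ≥ 6 mo → does not qualify.
Option C: score 649 ≥ 580; DTI 41% > 38%; LTV 93.5% ≤ 97%; reserves 16.6 ≥ 2 mo → does not qualify.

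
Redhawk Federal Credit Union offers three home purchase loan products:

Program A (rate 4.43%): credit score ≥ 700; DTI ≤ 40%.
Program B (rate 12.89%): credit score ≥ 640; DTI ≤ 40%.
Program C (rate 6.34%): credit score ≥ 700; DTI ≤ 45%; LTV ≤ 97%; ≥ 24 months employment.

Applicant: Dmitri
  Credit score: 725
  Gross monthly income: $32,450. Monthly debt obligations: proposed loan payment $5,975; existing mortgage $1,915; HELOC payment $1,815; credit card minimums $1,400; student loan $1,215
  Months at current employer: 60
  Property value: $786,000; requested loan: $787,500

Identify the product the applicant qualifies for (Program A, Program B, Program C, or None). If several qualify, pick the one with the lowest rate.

Total debts = (5,975 + 1,915 + 1,815 + 1,400 + 1,215) = 12,320; DTI = 12,320/32,450 = 38%.
LTV = 787,500/786,000 = 100.2%.
Program A: score 725 ≥ 700; DTI 38% ≤ 40% → qualifies.
Program B: score 725 ≥ 640; DTI 38% ≤ 40% → qualifies.
Program C: score 725 ≥ 700; DTI 38% ≤ 45%; LTV 100.2% > 97%; employment 60 ≥ 24 mo → does not qualify.
Qualifying: Program A, Program B. Lowest rate is 4.43% → Program A.

Program A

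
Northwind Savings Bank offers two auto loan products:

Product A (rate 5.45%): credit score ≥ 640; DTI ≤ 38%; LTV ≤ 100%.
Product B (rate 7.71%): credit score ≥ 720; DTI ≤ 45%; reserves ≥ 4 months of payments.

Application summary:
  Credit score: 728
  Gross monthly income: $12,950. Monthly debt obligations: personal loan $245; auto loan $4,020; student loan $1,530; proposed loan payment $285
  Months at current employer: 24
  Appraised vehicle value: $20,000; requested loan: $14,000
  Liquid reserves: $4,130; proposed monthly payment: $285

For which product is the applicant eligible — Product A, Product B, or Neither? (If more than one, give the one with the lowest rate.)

Total debts = (245 + 4,020 + 1,530 + 285) = 6,080; DTI = 6,080/12,950 = 46.9%.
LTV = 14,000/20,000 = 70%.
Reserves = 4,130/285 = 14.5 months.
Product A: score 728 ≥ 640; DTI 46.9% > 38%; LTV 70% ≤ 100% → does not qualify.
Product B: score 728 ≥ 720; DTI 46.9% > 45%; reserves 14.5 ≥ 4 mo → does not qualify.

Neither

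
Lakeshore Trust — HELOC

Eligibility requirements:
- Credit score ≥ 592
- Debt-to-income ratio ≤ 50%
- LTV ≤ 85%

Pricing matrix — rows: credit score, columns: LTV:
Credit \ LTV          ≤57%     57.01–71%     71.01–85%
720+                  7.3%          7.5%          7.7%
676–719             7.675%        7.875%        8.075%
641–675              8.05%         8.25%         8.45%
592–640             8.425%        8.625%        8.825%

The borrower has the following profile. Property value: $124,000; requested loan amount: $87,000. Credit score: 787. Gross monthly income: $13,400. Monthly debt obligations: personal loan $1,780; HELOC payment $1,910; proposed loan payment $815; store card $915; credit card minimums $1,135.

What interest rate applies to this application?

7.5%

Credit score 787 ≥ 592; Total monthly debts = (1,780 + 1,910 + 815 + 915 + 1,135) = 6,555. DTI: 6,555 ÷ 13,400 = 48.9%, within the 50% cap
Loan-to-value = 87,000/124,000 = 70.2% — pass (85% max)
Row: 787 falls in 720+. Column: 70.2% falls in 57.01–71%. Rate = 7.5%.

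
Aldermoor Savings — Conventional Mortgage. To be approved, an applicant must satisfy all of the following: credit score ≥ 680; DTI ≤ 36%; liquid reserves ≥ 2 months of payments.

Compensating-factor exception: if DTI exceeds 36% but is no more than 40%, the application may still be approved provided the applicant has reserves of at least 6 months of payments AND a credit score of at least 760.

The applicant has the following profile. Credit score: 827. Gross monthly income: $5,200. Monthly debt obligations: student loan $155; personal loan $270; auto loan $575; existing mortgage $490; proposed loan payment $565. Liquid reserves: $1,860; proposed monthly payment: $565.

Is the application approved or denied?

Denied

Credit score 827 ≥ 680 (meets base)
Total debts = (155 + 270 + 575 + 490 + 565) = 2,055. DTI: 2,055 ÷ 5,200 = 39.5%, over the 36% base limit.
Reserves: 1,860 ÷ 565 = 3.3 months (meets 2-month minimum)
DTI 39.5% is within the 36%–40% exception band; checking compensating factors.
Reserves 3.3 < 6 months; credit score 827 ≥ 760.
Override conditions not both satisfied; exception does not apply.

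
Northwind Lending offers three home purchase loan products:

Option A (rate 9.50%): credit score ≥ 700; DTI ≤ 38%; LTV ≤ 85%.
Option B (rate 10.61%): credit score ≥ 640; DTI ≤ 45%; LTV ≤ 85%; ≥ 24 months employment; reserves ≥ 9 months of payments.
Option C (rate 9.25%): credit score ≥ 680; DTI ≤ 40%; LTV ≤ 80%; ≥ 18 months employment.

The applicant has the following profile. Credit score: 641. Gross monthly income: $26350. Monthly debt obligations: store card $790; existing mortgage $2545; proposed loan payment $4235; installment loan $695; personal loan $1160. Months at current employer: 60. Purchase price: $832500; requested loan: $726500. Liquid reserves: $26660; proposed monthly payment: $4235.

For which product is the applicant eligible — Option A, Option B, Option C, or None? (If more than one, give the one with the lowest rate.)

Total debts = (790 + 2,545 + 4,235 + 695 + 1,160) = 9,425; DTI = 9,425/26,350 = 35.8%.
LTV = 726,500/832,500 = 87.3%.
Reserves = 26,660/4,235 = 6.3 months.
Option A: score 641 < 700; DTI 35.8% ≤ 38%; LTV 87.3% > 85% → does not qualify.
Option B: score 641 ≥ 640; DTI 35.8% ≤ 45%; LTV 87.3% > 85%; employment 60 ≥ 24 mo; reserves 6.3 < 9 mo → does not qualify.
Option C: score 641 < 680; DTI 35.8% ≤ 40%; LTV 87.3% > 80%; employment 60 ≥ 18 mo → does not qualify.

None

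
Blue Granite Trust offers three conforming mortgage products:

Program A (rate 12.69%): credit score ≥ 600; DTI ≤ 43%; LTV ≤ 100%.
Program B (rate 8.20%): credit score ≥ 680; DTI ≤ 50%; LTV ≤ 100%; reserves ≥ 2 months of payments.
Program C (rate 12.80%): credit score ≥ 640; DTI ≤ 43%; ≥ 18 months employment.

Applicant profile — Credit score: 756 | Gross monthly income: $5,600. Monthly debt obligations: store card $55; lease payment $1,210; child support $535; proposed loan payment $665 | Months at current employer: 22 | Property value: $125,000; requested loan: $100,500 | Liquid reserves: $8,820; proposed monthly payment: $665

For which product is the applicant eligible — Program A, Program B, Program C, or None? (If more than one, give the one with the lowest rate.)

Program B

Total debts = (55 + 1,210 + 535 + 665) = 2,465; DTI = 2,465/5,600 = 44%.
LTV = 100,500/125,000 = 80.4%.
Reserves = 8,820/665 = 13.3 months.
Program A: score 756 ≥ 600; DTI 44% > 43%; LTV 80.4% ≤ 100% → does not qualify.
Program B: score 756 ≥ 680; DTI 44% ≤ 50%; LTV 80.4% ≤ 100%; reserves 13.3 ≥ 2 mo → qualifies.
Program C: score 756 ≥ 640; DTI 44% > 43%; employment 22 ≥ 18 mo → does not qualify.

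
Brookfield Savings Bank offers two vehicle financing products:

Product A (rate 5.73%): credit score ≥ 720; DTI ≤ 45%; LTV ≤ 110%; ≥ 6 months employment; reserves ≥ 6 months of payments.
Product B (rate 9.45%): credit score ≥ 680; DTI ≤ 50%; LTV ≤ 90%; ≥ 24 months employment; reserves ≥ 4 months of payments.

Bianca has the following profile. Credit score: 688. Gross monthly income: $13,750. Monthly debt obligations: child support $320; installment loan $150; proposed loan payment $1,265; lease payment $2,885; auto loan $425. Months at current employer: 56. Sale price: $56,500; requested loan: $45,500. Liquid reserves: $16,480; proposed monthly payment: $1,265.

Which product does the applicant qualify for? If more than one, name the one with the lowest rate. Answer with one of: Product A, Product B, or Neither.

Product B

Total debts = (320 + 150 + 1,265 + 2,885 + 425) = 5,045; DTI = 5,045/13,750 = 36.7%.
LTV = 45,500/56,500 = 80.5%.
Reserves = 16,480/1,265 = 13.0 months.
Product A: score 688 < 720; DTI 36.7% ≤ 45%; LTV 80.5% ≤ 110%; employment 56 ≥ 6 mo; reserves 13.0 ≥ 6 mo → does not qualify.
Product B: score 688 ≥ 680; DTI 36.7% ≤ 50%; LTV 80.5% ≤ 90%; employment 56 ≥ 24 mo; reserves 13.0 ≥ 4 mo → qualifies.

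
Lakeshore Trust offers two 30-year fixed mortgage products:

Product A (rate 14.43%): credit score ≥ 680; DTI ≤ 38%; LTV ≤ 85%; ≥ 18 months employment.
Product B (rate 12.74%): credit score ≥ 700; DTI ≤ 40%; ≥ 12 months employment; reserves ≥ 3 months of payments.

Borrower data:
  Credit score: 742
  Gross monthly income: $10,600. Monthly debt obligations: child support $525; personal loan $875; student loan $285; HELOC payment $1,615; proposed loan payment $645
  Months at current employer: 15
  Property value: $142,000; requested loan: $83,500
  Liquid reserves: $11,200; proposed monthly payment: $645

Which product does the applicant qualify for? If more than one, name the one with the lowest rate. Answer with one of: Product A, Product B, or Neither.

Product B

Total debts = (525 + 875 + 285 + 1,615 + 645) = 3,945; DTI = 3,945/10,600 = 37.2%.
LTV = 83,500/142,000 = 58.8%.
Reserves = 11,200/645 = 17.4 months.
Product A: score 742 ≥ 680; DTI 37.2% ≤ 38%; LTV 58.8% ≤ 85%; employment 15 < 18 mo → does not qualify.
Product B: score 742 ≥ 700; DTI 37.2% ≤ 40%; employment 15 ≥ 12 mo; reserves 17.4 ≥ 3 mo → qualifies.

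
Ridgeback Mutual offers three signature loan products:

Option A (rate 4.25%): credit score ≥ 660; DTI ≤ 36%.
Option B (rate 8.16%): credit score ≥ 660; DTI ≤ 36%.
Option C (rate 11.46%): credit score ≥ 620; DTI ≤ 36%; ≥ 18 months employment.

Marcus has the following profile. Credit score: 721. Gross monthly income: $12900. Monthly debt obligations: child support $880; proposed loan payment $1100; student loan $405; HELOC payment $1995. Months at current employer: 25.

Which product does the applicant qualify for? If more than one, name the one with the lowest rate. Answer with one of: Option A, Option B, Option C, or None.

Option A

Total debts = (880 + 1,100 + 405 + 1,995) = 4,380; DTI = 4,380/12,900 = 34%.
Option A: score 721 ≥ 660; DTI 34% ≤ 36% → qualifies.
Option B: score 721 ≥ 660; DTI 34% ≤ 36% → qualifies.
Option C: score 721 ≥ 620; DTI 34% ≤ 36%; employment 25 ≥ 18 mo → qualifies.
Qualifying: Option A, Option B, Option C. Lowest rate is 4.25% → Option A.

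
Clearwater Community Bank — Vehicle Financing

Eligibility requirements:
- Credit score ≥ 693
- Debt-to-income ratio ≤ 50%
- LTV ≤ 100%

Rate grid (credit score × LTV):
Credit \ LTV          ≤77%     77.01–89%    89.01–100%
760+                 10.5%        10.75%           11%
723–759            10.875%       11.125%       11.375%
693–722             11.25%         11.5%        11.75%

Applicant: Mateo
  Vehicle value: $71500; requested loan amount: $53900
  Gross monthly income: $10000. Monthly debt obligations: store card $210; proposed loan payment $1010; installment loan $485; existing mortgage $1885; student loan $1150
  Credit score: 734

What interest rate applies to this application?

10.875%

Credit score 734 ≥ 693; Total monthly debts = (210 + 1,010 + 485 + 1,885 + 1,150) = 4,740. DTI = 4,740/10,000 = 47.4% ≤ 50%
Loan-to-value = 53,900/71,500 = 75.4% — pass (100% max)
Score 734 is in the 723–759 band; LTV 75.4% is in the ≤77% band → 10.875%.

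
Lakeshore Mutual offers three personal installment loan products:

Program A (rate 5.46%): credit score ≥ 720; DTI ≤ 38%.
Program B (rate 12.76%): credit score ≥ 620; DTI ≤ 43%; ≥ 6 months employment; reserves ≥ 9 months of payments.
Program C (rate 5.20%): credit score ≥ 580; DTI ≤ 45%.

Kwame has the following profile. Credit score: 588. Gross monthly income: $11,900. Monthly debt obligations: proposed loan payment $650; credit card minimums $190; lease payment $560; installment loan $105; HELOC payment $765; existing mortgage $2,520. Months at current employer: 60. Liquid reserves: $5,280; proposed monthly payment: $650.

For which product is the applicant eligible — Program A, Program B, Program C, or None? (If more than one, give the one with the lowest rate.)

Program C

Total debts = (650 + 190 + 560 + 105 + 765 + 2,520) = 4,790; DTI = 4,790/11,900 = 40.3%.
Reserves = 5,280/650 = 8.1 months.
Program A: score 588 < 720; DTI 40.3% > 38% → does not qualify.
Program B: score 588 < 620; DTI 40.3% ≤ 43%; employment 60 ≥ 6 mo; reserves 8.1 < 9 mo → does not qualify.
Program C: score 588 ≥ 580; DTI 40.3% ≤ 45% → qualifies.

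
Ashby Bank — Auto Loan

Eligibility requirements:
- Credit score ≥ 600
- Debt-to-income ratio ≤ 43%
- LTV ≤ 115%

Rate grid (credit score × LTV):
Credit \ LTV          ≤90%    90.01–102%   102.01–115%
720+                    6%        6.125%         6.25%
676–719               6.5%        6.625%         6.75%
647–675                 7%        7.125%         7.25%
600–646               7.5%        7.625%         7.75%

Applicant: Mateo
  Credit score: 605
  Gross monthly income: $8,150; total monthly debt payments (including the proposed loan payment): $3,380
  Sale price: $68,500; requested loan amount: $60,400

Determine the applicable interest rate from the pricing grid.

7.5%

Credit score 605 ≥ 600; Debt-to-income = 3,380/8,150 = 41.5% — meets 43% limit
LTV = 60,400/68,500 = 88.2% ≤ 115%
Credit 605 → row 600–646; LTV 88.2% → column ≤90%. Grid cell → 7.5%.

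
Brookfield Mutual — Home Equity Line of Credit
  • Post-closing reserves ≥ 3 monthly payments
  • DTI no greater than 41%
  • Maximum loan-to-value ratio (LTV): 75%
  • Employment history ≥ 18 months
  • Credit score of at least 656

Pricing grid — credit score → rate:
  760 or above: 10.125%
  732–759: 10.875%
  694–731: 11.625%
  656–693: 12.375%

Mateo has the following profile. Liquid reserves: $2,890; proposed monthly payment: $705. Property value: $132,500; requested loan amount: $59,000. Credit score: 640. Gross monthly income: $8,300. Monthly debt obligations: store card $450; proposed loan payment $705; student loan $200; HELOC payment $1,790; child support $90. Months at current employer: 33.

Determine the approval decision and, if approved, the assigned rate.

Credit score 640 < 656 (below minimum)
Employment 33 ≥ 18 months
Reserves = 2,890/705 = 4.1 months ≥ 3
Total monthly debts = (450 + 705 + 200 + 1,790 + 90) = 3,235. Debt-to-income = 3,235/8,300 = 39% — meets 41% limit
Loan-to-value = 59,000/132,500 = 44.5% — pass (75% max)
Not all requirements met → denied.

Denied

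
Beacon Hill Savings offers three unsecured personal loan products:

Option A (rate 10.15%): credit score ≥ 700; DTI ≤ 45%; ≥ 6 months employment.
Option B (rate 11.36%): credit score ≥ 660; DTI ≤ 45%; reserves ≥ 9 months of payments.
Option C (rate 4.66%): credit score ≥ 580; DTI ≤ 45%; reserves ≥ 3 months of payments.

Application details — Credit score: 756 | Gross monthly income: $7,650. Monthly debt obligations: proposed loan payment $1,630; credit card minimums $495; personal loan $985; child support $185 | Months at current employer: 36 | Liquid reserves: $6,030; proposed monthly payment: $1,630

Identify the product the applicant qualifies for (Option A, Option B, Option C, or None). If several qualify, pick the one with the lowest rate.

Option C

Total debts = (1,630 + 495 + 985 + 185) = 3,295; DTI = 3,295/7,650 = 43.1%.
Reserves = 6,030/1,630 = 3.7 months.
Option A: score 756 ≥ 700; DTI 43.1% ≤ 45%; employment 36 ≥ 6 mo → qualifies.
Option B: score 756 ≥ 660; DTI 43.1% ≤ 45%; reserves 3.7 < 9 mo → does not qualify.
Option C: score 756 ≥ 580; DTI 43.1% ≤ 45%; reserves 3.7 ≥ 3 mo → qualifies.
Qualifying: Option A, Option C. Lowest rate is 4.66% → Option C.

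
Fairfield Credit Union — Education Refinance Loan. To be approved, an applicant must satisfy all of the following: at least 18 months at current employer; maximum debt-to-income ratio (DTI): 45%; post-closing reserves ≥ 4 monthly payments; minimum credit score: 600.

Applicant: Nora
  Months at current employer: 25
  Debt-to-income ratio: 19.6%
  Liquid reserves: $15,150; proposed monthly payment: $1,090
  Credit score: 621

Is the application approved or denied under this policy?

Approved

Employment 25 ≥ 18 months
Debt-to-income 19.6% vs 45% cap — pass
Reserves: 15,150 ÷ 1,090 = 13.9 months (meets 4-month minimum)
Credit score 621 ≥ 600 (meets)
All criteria satisfied.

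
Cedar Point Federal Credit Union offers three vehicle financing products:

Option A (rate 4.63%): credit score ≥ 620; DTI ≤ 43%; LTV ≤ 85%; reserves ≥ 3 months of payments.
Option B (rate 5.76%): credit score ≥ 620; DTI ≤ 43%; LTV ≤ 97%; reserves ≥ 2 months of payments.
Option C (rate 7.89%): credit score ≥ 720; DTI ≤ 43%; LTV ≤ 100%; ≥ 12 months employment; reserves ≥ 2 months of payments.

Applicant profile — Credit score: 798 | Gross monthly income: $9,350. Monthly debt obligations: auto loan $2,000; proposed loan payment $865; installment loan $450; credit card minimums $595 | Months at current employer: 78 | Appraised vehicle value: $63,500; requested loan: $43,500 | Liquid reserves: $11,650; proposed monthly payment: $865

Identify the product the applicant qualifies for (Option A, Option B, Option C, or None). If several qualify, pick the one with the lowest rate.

Total debts = (2,000 + 865 + 450 + 595) = 3,910; DTI = 3,910/9,350 = 41.8%.
LTV = 43,500/63,500 = 68.5%.
Reserves = 11,650/865 = 13.5 months.
Option A: score 798 ≥ 620; DTI 41.8% ≤ 43%; LTV 68.5% ≤ 85%; reserves 13.5 ≥ 3 mo → qualifies.
Option B: score 798 ≥ 620; DTI 41.8% ≤ 43%; LTV 68.5% ≤ 97%; reserves 13.5 ≥ 2 mo → qualifies.
Option C: score 798 ≥ 720; DTI 41.8% ≤ 43%; LTV 68.5% ≤ 100%; employment 78 ≥ 12 mo; reserves 13.5 ≥ 2 mo → qualifies.
Qualifying: Option A, Option B, Option C. Lowest rate is 4.63% → Option A.

Option A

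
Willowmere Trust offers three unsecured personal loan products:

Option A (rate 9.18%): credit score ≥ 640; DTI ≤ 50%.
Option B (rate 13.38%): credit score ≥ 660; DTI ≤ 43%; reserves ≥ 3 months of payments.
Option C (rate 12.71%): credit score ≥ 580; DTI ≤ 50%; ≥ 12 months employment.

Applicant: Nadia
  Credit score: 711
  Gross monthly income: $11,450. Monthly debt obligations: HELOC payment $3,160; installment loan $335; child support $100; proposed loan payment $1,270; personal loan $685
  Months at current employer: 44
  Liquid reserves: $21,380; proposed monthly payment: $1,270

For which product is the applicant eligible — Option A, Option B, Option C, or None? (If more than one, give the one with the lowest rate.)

Option A

Total debts = (3,160 + 335 + 100 + 1,270 + 685) = 5,550; DTI = 5,550/11,450 = 48.5%.
Reserves = 21,380/1,270 = 16.8 months.
Option A: score 711 ≥ 640; DTI 48.5% ≤ 50% → qualifies.
Option B: score 711 ≥ 660; DTI 48.5% > 43%; reserves 16.8 ≥ 3 mo → does not qualify.
Option C: score 711 ≥ 580; DTI 48.5% ≤ 50%; employment 44 ≥ 12 mo → qualifies.
Qualifying: Option A, Option C. Lowest rate is 9.18% → Option A.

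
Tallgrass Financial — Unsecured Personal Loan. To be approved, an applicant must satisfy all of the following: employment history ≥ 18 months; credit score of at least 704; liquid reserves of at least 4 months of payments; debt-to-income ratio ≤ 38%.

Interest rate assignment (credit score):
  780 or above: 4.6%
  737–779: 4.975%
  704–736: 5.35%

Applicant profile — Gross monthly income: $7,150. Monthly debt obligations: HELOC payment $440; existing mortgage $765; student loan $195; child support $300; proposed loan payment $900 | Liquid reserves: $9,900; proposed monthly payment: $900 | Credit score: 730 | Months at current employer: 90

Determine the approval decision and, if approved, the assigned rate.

Credit score 730 ≥ 704 (meets minimum)
Employment 90 ≥ 18 months
Total monthly debts = (440 + 765 + 195 + 300 + 900) = 2,600. Debt-to-income = 2,600/7,150 = 36.4% — meets 38% limit
Reserves = 9,900/900 = 11.0 months ≥ 4
All requirements met. Score 730 falls in the 704–736 tier → 5.35%.

Approved at 5.35%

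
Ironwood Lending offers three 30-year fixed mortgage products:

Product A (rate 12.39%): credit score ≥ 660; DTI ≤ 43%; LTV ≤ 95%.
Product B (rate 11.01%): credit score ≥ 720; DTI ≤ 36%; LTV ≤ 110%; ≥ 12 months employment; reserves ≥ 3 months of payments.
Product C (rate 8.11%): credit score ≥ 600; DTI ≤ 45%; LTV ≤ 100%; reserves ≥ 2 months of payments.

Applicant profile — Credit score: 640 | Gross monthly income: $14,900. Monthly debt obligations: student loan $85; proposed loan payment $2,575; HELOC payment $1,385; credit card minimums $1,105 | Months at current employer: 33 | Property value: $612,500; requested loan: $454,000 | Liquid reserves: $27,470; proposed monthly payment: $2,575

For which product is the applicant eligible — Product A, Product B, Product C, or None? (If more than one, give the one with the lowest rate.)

Total debts = (85 + 2,575 + 1,385 + 1,105) = 5,150; DTI = 5,150/14,900 = 34.6%.
LTV = 454,000/612,500 = 74.1%.
Reserves = 27,470/2,575 = 10.7 months.
Product A: score 640 < 660; DTI 34.6% ≤ 43%; LTV 74.1% ≤ 95% → does not qualify.
Product B: score 640 < 720; DTI 34.6% ≤ 36%; LTV 74.1% ≤ 110%; employment 33 ≥ 12 mo; reserves 10.7 ≥ 3 mo → does not qualify.
Product C: score 640 ≥ 600; DTI 34.6% ≤ 45%; LTV 74.1% ≤ 100%; reserves 10.7 ≥ 2 mo → qualifies.

Product C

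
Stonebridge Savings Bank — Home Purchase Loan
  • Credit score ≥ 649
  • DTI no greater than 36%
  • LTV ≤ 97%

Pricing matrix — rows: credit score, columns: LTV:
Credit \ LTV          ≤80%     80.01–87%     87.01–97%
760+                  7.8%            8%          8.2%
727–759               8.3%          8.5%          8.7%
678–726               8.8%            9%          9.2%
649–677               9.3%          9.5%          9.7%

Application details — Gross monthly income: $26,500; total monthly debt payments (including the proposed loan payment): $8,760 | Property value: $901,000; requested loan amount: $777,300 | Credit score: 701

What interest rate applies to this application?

9%

Credit score 701 ≥ 649; Debt-to-income = 8,760/26,500 = 33.1% — meets 36% limit
LTV = 777,300/901,000 = 86.3% ≤ 97%
Credit 701 → row 678–726; LTV 86.3% → column 80.01–87%. Grid cell → 9%.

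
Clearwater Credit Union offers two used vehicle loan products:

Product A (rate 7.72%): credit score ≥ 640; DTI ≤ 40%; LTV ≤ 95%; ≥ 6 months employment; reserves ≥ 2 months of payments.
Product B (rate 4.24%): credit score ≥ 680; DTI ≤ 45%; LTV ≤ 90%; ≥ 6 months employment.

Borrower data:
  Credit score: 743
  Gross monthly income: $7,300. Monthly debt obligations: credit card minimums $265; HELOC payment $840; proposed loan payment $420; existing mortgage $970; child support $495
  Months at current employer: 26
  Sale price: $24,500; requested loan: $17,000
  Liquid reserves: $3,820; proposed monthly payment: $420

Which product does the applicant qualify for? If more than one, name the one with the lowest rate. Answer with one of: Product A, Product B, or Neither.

Product B

Total debts = (265 + 840 + 420 + 970 + 495) = 2,990; DTI = 2,990/7,300 = 41%.
LTV = 17,000/24,500 = 69.4%.
Reserves = 3,820/420 = 9.1 months.
Product A: score 743 ≥ 640; DTI 41% > 40%; LTV 69.4% ≤ 95%; employment 26 ≥ 6 mo; reserves 9.1 ≥ 2 mo → does not qualify.
Product B: score 743 ≥ 680; DTI 41% ≤ 45%; LTV 69.4% ≤ 90%; employment 26 ≥ 6 mo → qualifies.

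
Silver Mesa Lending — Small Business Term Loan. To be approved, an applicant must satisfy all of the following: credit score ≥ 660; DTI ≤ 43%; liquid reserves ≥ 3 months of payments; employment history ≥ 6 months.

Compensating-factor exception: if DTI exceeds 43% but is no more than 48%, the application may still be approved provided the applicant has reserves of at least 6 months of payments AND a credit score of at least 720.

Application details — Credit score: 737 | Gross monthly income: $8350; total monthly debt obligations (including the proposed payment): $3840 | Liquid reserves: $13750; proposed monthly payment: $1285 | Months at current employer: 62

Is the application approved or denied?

Approved

Credit score 737 ≥ 660 (meets base)
DTI = 3,840/8,350 = 46% > 43% — standard DTI limit exceeded.
Liquid reserves cover 13,750/1,285 = 10.7 months — ≥ 3 required
Employment 62 ≥ 6 months
46% falls in the override range (43%–48%), so the compensating-factor test applies.
Override check — reserves: 10.7 mo (ok); score: 737 (ok).
Both compensating conditions met → exception applies.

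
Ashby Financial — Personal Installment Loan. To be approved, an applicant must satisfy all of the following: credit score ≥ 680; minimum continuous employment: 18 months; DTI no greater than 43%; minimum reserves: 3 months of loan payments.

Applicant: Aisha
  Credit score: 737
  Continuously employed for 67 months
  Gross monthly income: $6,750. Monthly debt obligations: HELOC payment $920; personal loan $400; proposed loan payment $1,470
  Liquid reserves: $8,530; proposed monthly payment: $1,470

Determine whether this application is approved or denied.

Credit score 737 ≥ 680 (meets)
Employment 67 ≥ 18 months
Total monthly debts = (920 + 400 + 1,470) = 2,790. DTI = 2,790/6,750 = 41.3% ≤ 43%
Liquid reserves cover 8,530/1,470 = 5.8 months — ≥ 3 required
All criteria satisfied.

Approved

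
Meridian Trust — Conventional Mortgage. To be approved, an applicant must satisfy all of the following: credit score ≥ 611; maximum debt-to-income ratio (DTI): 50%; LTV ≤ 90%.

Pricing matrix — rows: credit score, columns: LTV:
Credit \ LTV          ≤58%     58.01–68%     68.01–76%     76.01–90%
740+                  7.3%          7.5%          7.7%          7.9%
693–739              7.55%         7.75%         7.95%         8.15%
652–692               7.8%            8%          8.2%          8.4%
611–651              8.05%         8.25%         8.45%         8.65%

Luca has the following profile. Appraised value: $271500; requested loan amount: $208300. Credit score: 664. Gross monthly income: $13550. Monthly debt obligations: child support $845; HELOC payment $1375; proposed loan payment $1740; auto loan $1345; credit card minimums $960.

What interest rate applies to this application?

8.4%

Credit score 664 ≥ 611; Total monthly debts = (845 + 1,375 + 1,740 + 1,345 + 960) = 6,265. Debt-to-income = 6,265/13,550 = 46.2% — meets 50% limit
LTV = 208,300/271,500 = 76.7% ≤ 90%
Row: 664 falls in 652–692. Column: 76.7% falls in 76.01–90%. Rate = 8.4%.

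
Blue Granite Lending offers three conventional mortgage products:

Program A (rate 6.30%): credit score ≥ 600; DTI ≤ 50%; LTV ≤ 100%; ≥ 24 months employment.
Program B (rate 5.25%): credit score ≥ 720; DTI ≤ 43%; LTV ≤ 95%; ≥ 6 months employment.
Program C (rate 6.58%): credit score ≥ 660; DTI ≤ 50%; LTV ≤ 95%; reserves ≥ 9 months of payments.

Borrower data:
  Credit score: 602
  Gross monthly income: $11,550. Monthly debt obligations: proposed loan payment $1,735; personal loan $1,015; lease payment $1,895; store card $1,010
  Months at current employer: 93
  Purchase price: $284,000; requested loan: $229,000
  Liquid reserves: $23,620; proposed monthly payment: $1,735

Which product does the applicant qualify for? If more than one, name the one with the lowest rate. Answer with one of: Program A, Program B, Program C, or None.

Total debts = (1,735 + 1,015 + 1,895 + 1,010) = 5,655; DTI = 5,655/11,550 = 49%.
LTV = 229,000/284,000 = 80.6%.
Reserves = 23,620/1,735 = 13.6 months.
Program A: score 602 ≥ 600; DTI 49% ≤ 50%; LTV 80.6% ≤ 100%; employment 93 ≥ 24 mo → qualifies.
Program B: score 602 < 720; DTI 49% > 43%; LTV 80.6% ≤ 95%; employment 93 ≥ 6 mo → does not qualify.
Program C: score 602 < 660; DTI 49% ≤ 50%; LTV 80.6% ≤ 95%; reserves 13.6 ≥ 9 mo → does not qualify.

Program A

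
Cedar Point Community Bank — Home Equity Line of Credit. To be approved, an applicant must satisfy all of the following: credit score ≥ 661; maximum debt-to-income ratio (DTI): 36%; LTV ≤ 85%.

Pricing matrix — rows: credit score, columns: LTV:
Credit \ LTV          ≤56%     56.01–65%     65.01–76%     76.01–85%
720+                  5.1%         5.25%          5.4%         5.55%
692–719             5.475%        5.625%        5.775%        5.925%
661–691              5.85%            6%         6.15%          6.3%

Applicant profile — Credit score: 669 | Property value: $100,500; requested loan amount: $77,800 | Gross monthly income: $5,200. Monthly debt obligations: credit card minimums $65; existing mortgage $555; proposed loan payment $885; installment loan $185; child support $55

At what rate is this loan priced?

Credit score 669 ≥ 661; Total monthly debts = (65 + 555 + 885 + 185 + 55) = 1,745. Debt-to-income = 1,745/5,200 = 33.6% — meets 36% limit
LTV = 77,800/100,500 = 77.4% ≤ 85%
Credit 669 → row 661–691; LTV 77.4% → column 76.01–85%. Grid cell → 6.3%.

6.3%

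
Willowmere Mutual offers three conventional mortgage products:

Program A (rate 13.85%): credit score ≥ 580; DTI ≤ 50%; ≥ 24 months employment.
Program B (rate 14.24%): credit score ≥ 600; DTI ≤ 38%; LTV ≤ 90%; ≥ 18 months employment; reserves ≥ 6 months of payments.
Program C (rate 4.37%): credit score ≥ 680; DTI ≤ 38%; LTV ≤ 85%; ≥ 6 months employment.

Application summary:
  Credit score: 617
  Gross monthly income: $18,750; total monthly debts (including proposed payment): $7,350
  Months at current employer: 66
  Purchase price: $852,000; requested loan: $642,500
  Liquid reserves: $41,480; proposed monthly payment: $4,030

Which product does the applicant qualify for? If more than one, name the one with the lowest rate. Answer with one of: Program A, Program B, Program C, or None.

DTI = 7,350/18,750 = 39.2%.
LTV = 642,500/852,000 = 75.4%.
Reserves = 41,480/4,030 = 10.3 months.
Program A: score 617 ≥ 580; DTI 39.2% ≤ 50%; employment 66 ≥ 24 mo → qualifies.
Program B: score 617 ≥ 600; DTI 39.2% > 38%; LTV 75.4% ≤ 90%; employment 66 ≥ 18 mo; reserves 10.3 ≥ 6 mo → does not qualify.
Program C: score 617 < 680; DTI 39.2% > 38%; LTV 75.4% ≤ 85%; employment 66 ≥ 6 mo → does not qualify.

Program A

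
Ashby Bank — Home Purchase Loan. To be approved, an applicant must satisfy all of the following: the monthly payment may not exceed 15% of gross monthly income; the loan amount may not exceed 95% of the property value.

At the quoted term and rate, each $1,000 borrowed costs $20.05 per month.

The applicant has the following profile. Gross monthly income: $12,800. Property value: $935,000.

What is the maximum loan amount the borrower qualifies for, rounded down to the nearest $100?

$95,700

Payment cap: 15% × $12,800 = $1,920/month.
At $20.05 per $1,000, that supports 1,920/20.05 × 1,000 ≈ $95,760 → $95,700.
LTV cap: 95% × $935,000 = $888,250 → $888,200.
Binding constraint: payment-to-income.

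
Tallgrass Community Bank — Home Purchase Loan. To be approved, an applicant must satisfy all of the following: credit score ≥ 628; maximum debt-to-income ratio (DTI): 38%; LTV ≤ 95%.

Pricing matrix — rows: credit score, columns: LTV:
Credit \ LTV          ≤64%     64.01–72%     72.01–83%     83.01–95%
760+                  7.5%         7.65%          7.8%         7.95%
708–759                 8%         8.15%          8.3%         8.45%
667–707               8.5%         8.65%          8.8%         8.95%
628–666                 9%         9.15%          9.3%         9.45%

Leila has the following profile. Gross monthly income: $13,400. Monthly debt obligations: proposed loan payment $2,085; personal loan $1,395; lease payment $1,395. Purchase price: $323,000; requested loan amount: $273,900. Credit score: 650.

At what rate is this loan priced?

Credit score 650 ≥ 628; Total monthly debts = (2,085 + 1,395 + 1,395) = 4,875. DTI: 4,875 ÷ 13,400 = 36.4%, within the 38% cap
Loan-to-value = 273,900/323,000 = 84.8% — pass (95% max)
Credit 650 → row 628–666; LTV 84.8% → column 83.01–95%. Grid cell → 9.45%.

9.45%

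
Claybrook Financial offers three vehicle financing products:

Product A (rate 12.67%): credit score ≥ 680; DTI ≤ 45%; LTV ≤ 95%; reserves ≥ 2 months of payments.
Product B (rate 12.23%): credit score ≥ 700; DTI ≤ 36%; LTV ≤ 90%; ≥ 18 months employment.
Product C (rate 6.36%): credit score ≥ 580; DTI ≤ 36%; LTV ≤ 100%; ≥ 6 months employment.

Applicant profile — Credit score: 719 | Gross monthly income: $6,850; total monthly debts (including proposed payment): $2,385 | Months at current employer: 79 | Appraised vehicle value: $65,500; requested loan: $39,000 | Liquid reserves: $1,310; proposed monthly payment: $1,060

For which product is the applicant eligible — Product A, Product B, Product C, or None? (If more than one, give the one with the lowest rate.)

DTI = 2,385/6,850 = 34.8%.
LTV = 39,000/65,500 = 59.5%.
Reserves = 1,310/1,060 = 1.2 months.
Product A: score 719 ≥ 680; DTI 34.8% ≤ 45%; LTV 59.5% ≤ 95%; reserves 1.2 < 2 mo → does not qualify.
Product B: score 719 ≥ 700; DTI 34.8% ≤ 36%; LTV 59.5% ≤ 90%; employment 79 ≥ 18 mo → qualifies.
Product C: score 719 ≥ 580; DTI 34.8% ≤ 36%; LTV 59.5% ≤ 100%; employment 79 ≥ 6 mo → qualifies.
Qualifying: Product B, Product C. Lowest rate is 6.36% → Product C.

Product C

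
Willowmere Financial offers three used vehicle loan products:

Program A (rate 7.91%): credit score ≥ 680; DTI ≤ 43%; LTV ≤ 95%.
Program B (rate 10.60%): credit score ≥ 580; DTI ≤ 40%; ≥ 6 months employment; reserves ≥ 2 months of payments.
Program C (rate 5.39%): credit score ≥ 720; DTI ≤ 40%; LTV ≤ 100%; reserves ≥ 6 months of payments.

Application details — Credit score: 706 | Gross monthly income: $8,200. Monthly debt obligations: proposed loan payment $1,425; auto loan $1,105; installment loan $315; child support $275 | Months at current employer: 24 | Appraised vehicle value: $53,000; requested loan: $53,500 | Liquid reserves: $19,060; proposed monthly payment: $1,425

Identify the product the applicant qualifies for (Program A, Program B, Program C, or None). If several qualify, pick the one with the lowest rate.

Program B

Total debts = (1,425 + 1,105 + 315 + 275) = 3,120; DTI = 3,120/8,200 = 38%.
LTV = 53,500/53,000 = 100.9%.
Reserves = 19,060/1,425 = 13.4 months.
Program A: score 706 ≥ 680; DTI 38% ≤ 43%; LTV 100.9% > 95% → does not qualify.
Program B: score 706 ≥ 580; DTI 38% ≤ 40%; employment 24 ≥ 6 mo; reserves 13.4 ≥ 2 mo → qualifies.
Program C: score 706 < 720; DTI 38% ≤ 40%; LTV 100.9% > 100%; reserves 13.4 ≥ 6 mo → does not qualify.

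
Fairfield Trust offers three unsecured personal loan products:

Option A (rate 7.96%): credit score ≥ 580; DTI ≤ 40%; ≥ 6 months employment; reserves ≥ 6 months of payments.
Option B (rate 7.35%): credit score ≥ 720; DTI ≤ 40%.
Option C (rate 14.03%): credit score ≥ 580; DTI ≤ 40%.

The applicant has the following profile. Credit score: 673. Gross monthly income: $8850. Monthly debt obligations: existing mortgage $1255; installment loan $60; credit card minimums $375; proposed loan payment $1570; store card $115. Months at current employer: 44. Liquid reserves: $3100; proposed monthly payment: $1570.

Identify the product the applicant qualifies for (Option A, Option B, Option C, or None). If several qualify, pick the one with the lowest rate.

Total debts = (1,255 + 60 + 375 + 1,570 + 115) = 3,375; DTI = 3,375/8,850 = 38.1%.
Reserves = 3,100/1,570 = 2.0 months.
Option A: score 673 ≥ 580; DTI 38.1% ≤ 40%; employment 44 ≥ 6 mo; reserves 2.0 < 6 mo → does not qualify.
Option B: score 673 < 720; DTI 38.1% ≤ 40% → does not qualify.
Option C: score 673 ≥ 580; DTI 38.1% ≤ 40% → qualifies.

Option C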